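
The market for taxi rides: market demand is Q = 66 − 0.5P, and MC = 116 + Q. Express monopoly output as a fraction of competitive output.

Q_m/Q_c = 0.6

Inverting demand: P = 132 − 2Q.
A monopolist chooses Q where MR = MC. MR = 132 − 4Q; setting this equal to 116 + Q gives Q = 3.2 and P = 125.6.
Competitive equilibrium sets price equal to marginal cost: 132 − 2Q = 116 + Q, so Q = 16/3 and P = 364/3.
Ratio Q_m/Q_c = 3.2/(16/3) = 0.6.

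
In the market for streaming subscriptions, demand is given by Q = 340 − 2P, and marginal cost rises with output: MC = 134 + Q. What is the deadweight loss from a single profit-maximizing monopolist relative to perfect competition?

Inverting demand: P = 170 − 0.5Q.
Competitive equilibrium sets price equal to marginal cost: 170 − 0.5Q = 134 + Q, so Q = 24 and P = 158.
Monopoly sets MR = MC: 170 − Q = 134 + Q ⇒ Q = 18, P = 170 − 0.5·18 = 161.
CS = ½·(170 − 158)·24 = 144; PS = (158·24 − 134·24 − ½·1·24²) = 288; TS = 432.
CS = ½·(170 − 161)·18 = 81; PS = (161·18 − 134·18 − ½·1·18²) = 324; TS = 405.
DWL = 432 − 405 = 27.

DWL = 27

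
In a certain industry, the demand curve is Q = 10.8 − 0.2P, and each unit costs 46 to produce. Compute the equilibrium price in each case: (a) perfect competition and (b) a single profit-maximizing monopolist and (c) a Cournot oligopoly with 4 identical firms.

Competition: P = 46; Monopoly: P = 50; Cournot: P = 47.6

Inverting demand: P = 54 − 5Q.
Under competition P = MC = 46, so Q = (54 − 46)/5 = 1.6.
A monopolist chooses Q where MR = MC. MR = 54 − 10Q; setting this equal to 46 gives Q = 0.8 and P = 50.
With 4 symmetric Cournot firms, each firm's FOC gives 54 − 25q = 46, so q = 0.32, Q = 4·0.32 = 1.28, and P = 47.6.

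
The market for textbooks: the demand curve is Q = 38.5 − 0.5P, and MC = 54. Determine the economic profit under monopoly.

Profit = 66.125

Inverting demand: P = 77 − 2Q.
Monopoly sets MR = MC: 77 − 4Q = 54 ⇒ Q = 5.75, P = 77 − 2·5.75 = 65.5.
Profit = (65.5 − 54)·5.75 = 66.125.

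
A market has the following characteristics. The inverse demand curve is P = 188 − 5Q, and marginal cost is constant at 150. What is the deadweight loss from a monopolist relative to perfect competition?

Competitive firms price at marginal cost: P = 150, giving Q = 7.6.
Monopoly sets MR = MC: 188 − 10Q = 150 ⇒ Q = 3.8, P = 188 − 5·3.8 = 169.
DWL is the triangle between Q = 3.8 and Q = 7.6: ½·(7.6 − 3.8)·(169 − 150) = 36.1.

DWL = 36.1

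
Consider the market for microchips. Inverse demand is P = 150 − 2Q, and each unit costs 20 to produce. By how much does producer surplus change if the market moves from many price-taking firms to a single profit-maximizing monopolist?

Under competition P = MC = 20, so Q = (150 − 20)/2 = 65.
PS = (20 − 20)·65 = 0.
The monopolist equates marginal revenue to marginal cost: 150 − 4Q = 20, so Q = 32.5. From demand, P = 85.
PS = (85 − 20)·32.5 = 2112.5.
Change in producer surplus: 2112.5 − 0 = 2112.5.

Producer surplus rises by 2112.5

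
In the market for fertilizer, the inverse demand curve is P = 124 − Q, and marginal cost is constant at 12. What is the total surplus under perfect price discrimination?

With perfect price discrimination, output is the efficient level Q = 112 (where demand meets MC), but every buyer pays their willingness to pay: CS = 0 and PS = total surplus.
TS = 6272 (equal to competitive TS).

TS = 6272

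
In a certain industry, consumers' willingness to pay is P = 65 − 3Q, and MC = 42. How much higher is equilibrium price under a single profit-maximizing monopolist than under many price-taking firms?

P rises by 11.5

Perfect competition: P = MC = 42, so 65 − 3Q = 42 and Q = 23/3.
The monopolist equates marginal revenue to marginal cost: 65 − 6Q = 42, so Q = 23/6. From demand, P = 53.5.
Change in equilibrium price: 53.5 − 42 = 11.5.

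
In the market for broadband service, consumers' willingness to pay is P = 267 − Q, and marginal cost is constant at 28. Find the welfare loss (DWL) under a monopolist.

DWL = 7140.125

Under competition P = MC = 28, so Q = (267 − 28)/1 = 239.
Monopoly sets MR = MC: 267 − 2Q = 28 ⇒ Q = 119.5, P = 267 − 119.5 = 147.5.
DWL is the triangle between Q = 119.5 and Q = 239: ½·(239 − 119.5)·(147.5 − 28) = 7140.125.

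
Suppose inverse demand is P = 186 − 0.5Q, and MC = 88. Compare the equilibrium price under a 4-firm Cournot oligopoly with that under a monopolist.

Cournot: P = 107.6; Monopoly: P = 137

In a 4-firm Cournot equilibrium, symmetry and the first-order condition give q = (186 − 88)/(2.5) = 39.2. So Q = 156.8 and P = 107.6.
Monopoly sets MR = MC: 186 − Q = 88 ⇒ Q = 98, P = 186 − 0.5·98 = 137.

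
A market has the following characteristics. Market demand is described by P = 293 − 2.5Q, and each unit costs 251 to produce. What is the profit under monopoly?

Profit = 176.4

A monopolist chooses Q where MR = MC. MR = 293 − 5Q; setting this equal to 251 gives Q = 8.4 and P = 272.
Profit = (272 − 251)·8.4 = 176.4.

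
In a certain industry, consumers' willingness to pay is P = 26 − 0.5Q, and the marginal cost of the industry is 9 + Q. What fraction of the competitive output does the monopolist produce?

A monopolist chooses Q where MR = MC. MR = 26 − Q; setting this equal to 9 + Q gives Q = 8.5 and P = 21.75.
Under competition P = MC: 26 − 0.5Q = 9 + Q ⇒ Q = 34/3, P = 61/3.
Ratio Q_m/Q_c = 8.5/(34/3) = 0.75.

Q_m/Q_c = 0.75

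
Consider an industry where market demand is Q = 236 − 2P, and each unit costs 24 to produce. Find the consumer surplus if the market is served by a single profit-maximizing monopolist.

CS = 2209

Inverting demand: P = 118 − 0.5Q.
Monopoly sets MR = MC: 118 − Q = 24 ⇒ Q = 94, P = 118 − 0.5·94 = 71.
CS = ½·(118 − 71)·94 = 2209.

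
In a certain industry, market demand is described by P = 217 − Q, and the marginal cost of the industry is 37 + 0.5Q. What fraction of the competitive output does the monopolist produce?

Q_m/Q_c = 0.6

The monopolist equates marginal revenue to marginal cost: 217 − 2Q = 37 + 0.5Q, so Q = 72. From demand, P = 145.
Under competition P = MC: 217 − Q = 37 + 0.5Q ⇒ Q = 120, P = 97.
Ratio Q_m/Q_c = 72/120 = 0.6.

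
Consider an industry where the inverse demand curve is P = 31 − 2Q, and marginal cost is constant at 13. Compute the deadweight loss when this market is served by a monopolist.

DWL = 20.25

Under competition P = MC = 13, so Q = (31 − 13)/2 = 9.
A monopolist chooses Q where MR = MC. MR = 31 − 4Q; setting this equal to 13 gives Q = 4.5 and P = 22.
DWL is the triangle between Q = 4.5 and Q = 9: ½·(9 − 4.5)·(22 − 13) = 20.25.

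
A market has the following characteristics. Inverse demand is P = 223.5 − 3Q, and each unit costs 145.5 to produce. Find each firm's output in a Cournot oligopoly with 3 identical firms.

q_i = 6.5

Cournot with 3 identical firms: the symmetric best-response condition is 223.5 − 12q = 145.5. Each firm produces q = 6.5, total output Q = 19.5, price P = 165.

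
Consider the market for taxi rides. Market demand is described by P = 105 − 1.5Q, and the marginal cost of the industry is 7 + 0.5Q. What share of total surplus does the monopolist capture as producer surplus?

PS/TS = 0.7

The monopolist equates marginal revenue to marginal cost: 105 − 3Q = 7 + 0.5Q, so Q = 28. From demand, P = 63.
CS = ½·(105 − 63)·28 = 588.
PS = P·Q − VC(Q) = 63·28 − (7·28 + ½·0.5·28²) = 1372.
Share captured = PS/TS = 1372/1960 = 0.7.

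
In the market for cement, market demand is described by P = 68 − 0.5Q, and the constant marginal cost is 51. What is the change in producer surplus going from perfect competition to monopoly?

Producer surplus rises by 144.5

Under competition P = MC = 51, so Q = (68 − 51)/0.5 = 34.
PS = (51 − 51)·34 = 0.
Monopoly sets MR = MC: 68 − Q = 51 ⇒ Q = 17, P = 68 − 0.5·17 = 59.5.
PS = (59.5 − 51)·17 = 144.5.
Change in producer surplus: 144.5 − 0 = 144.5.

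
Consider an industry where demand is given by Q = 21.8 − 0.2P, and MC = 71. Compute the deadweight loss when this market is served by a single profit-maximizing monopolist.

DWL = 36.1

Inverting demand: P = 109 − 5Q.
Competitive firms price at marginal cost: P = 71, giving Q = 7.6.
Monopoly sets MR = MC: 109 − 10Q = 71 ⇒ Q = 3.8, P = 109 − 5·3.8 = 90.
DWL is the triangle between Q = 3.8 and Q = 7.6: ½·(7.6 − 3.8)·(90 − 71) = 36.1.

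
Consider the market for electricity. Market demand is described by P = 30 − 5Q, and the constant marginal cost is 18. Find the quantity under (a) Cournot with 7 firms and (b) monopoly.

In a 7-firm Cournot equilibrium, symmetry and the first-order condition give q = (30 − 18)/(40) = 0.3. So Q = 2.1 and P = 19.5.
Monopoly sets MR = MC: 30 − 10Q = 18 ⇒ Q = 1.2, P = 30 − 5·1.2 = 24.

Cournot: Q = 2.1; Monopoly: Q = 1.2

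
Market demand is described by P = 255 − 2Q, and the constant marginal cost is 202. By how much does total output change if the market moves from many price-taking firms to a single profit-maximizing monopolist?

Total output falls by 13.25

Competitive firms price at marginal cost: P = 202, giving Q = 26.5.
The monopolist equates marginal revenue to marginal cost: 255 − 4Q = 202, so Q = 13.25. From demand, P = 228.5.
Change in total output: 13.25 − 26.5 = −13.25.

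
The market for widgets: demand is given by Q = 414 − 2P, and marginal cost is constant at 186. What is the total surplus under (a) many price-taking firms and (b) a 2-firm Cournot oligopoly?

Competition: TS = 441; Cournot: TS = 392

Inverting demand: P = 207 − 0.5Q.
Under competition P = MC = 186, so Q = (207 − 186)/0.5 = 42.
CS = ½·(207 − 186)·42 = 441; PS = (186 − 186)·42 = 0; TS = 441.
Cournot with 2 identical firms: the symmetric best-response condition is 207 − 1.5q = 186. Each firm produces q = 14, total output Q = 28, price P = 193.
CS = ½·(207 − 193)·28 = 196; PS = (193 − 186)·28 = 196; TS = 392.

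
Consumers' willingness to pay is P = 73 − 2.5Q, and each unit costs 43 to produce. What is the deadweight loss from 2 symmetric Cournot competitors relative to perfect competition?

DWL = 20

Under competition P = MC = 43, so Q = (73 − 43)/2.5 = 12.
With 2 symmetric Cournot firms, each firm's FOC gives 73 − 7.5q = 43, so q = 4, Q = 2·4 = 8, and P = 53.
DWL is the triangle between Q = 8 and Q = 12: ½·(12 − 8)·(53 − 43) = 20.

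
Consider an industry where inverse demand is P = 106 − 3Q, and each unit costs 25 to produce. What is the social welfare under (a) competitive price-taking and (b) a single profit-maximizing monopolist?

Competition: TS = 1093.5; Monopoly: TS = 820.125

Under competition P = MC = 25, so Q = (106 − 25)/3 = 27.
CS = ½·(106 − 25)·27 = 1093.5; PS = (25 − 25)·27 = 0; TS = 1093.5.
A monopolist chooses Q where MR = MC. MR = 106 − 6Q; setting this equal to 25 gives Q = 13.5 and P = 65.5.
CS = ½·(106 − 65.5)·13.5 = 273.375; PS = (65.5 − 25)·13.5 = 546.75; TS = 820.125.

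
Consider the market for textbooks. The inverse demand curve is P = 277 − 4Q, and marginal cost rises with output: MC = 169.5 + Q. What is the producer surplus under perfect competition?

Under competition P = MC: 277 − 4Q = 169.5 + Q ⇒ Q = 21.5, P = 191.
PS = P·Q − VC(Q) = 191·21.5 − (169.5·21.5 + ½·1·21.5²) = 231.125.

PS = 231.125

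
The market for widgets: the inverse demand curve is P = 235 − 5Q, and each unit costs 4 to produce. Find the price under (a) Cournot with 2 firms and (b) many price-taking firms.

Cournot: P = 81; Competition: P = 4

With 2 symmetric Cournot firms, each firm's FOC gives 235 − 15q = 4, so q = 15.4, Q = 2·15.4 = 30.8, and P = 81.
Competitive firms price at marginal cost: P = 4, giving Q = 46.2.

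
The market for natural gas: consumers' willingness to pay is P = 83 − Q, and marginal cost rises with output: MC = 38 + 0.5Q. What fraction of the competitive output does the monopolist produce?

Q_m/Q_c = 0.6

A monopolist chooses Q where MR = MC. MR = 83 − 2Q; setting this equal to 38 + 0.5Q gives Q = 18 and P = 65.
Under competition P = MC: 83 − Q = 38 + 0.5Q ⇒ Q = 30, P = 53.
Ratio Q_m/Q_c = 18/30 = 0.6.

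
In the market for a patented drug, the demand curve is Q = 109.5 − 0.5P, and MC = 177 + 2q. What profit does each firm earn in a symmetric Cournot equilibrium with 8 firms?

π_i = 13.23

Inverting demand: P = 219 − 2Q.
With 8 symmetric Cournot firms, each firm's FOC gives 219 − 18q = 177 + 2q, so q = 2.1, Q = 8·2.1 = 16.8, and P = 185.4.
Each firm's profit = 185.4·2.1 − (177·2.1 + ½·2·2.1²) = 13.23.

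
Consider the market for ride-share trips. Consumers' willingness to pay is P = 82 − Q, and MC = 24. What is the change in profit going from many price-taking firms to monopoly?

Competitive firms price at marginal cost: P = 24, giving Q = 58.
Profit = (24 − 24)·58 = 0.
The monopolist equates marginal revenue to marginal cost: 82 − 2Q = 24, so Q = 29. From demand, P = 53.
Profit = (53 − 24)·29 = 841.
Change in profit: 841 − 0 = 841.

Profit rises by 841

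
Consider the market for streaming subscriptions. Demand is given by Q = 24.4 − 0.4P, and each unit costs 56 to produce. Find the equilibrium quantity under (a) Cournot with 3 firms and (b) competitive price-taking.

Cournot: Q = 1.5; Competition: Q = 2

Inverting demand: P = 61 − 2.5Q.
In a 3-firm Cournot equilibrium, symmetry and the first-order condition give q = (61 − 56)/(10) = 0.5. So Q = 1.5 and P = 57.25.
Competitive firms price at marginal cost: P = 56, giving Q = 2.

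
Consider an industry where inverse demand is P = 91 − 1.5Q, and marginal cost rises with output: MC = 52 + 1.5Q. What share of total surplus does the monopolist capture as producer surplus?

PS/TS = 0.75

Monopoly sets MR = MC: 91 − 3Q = 52 + 1.5Q ⇒ Q = 26/3, P = 91 − 1.5·26/3 = 78.
CS = ½·(91 − 78)·26/3 = 169/3.
PS = P·Q − VC(Q) = 78·26/3 − (52·26/3 + ½·1.5·(26/3)²) = 169.
Share captured = PS/TS = 169/(676/3) = 0.75.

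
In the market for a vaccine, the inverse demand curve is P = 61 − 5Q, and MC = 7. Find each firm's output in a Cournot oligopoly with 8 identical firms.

In a 8-firm Cournot equilibrium, symmetry and the first-order condition give q = (61 − 7)/(45) = 1.2. So Q = 9.6 and P = 13.

q_i = 1.2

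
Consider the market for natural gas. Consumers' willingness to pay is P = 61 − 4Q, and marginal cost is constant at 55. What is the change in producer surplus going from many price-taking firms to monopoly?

Producer surplus rises by 2.25

Competitive firms price at marginal cost: P = 55, giving Q = 1.5.
PS = (55 − 55)·1.5 = 0.
A monopolist chooses Q where MR = MC. MR = 61 − 8Q; setting this equal to 55 gives Q = 0.75 and P = 58.
PS = (58 − 55)·0.75 = 2.25.
Change in producer surplus: 2.25 − 0 = 2.25.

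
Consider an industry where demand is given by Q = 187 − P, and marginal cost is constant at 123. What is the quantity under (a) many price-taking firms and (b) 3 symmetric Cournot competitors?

Competition: Q = 64; Cournot: Q = 48

Inverting demand: P = 187 − Q.
Perfect competition: P = MC = 123, so 187 − Q = 123 and Q = 64.
In a 3-firm Cournot equilibrium, symmetry and the first-order condition give q = (187 − 123)/(4) = 16. So Q = 48 and P = 139.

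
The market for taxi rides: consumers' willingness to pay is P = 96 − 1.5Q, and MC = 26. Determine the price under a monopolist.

P = 61

The monopolist equates marginal revenue to marginal cost: 96 − 3Q = 26, so Q = 70/3. From demand, P = 61.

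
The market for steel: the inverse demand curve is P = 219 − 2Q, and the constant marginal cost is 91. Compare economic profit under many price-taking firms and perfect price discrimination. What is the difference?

Perfect competition: P = MC = 91, so 219 − 2Q = 91 and Q = 64.
Profit = (91 − 91)·64 = 0.
Under first-degree price discrimination the firm charges each unit its demand price and produces up to where P = MC, i.e. Q = 64. Consumer surplus is zero; producer surplus equals total surplus.
PS equals the full surplus area, 4096. Profit = 4096 = 4096.
Change in economic profit: 4096 − 0 = 4096.

Economic profit rises by 4096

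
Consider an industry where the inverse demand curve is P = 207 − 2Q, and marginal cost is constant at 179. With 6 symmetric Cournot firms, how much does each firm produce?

Cournot with 6 identical firms: the symmetric best-response condition is 207 − 14q = 179. Each firm produces q = 2, total output Q = 12, price P = 183.

q_i = 2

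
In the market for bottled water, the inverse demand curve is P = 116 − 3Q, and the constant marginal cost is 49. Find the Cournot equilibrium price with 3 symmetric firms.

In a 3-firm Cournot equilibrium, symmetry and the first-order condition give q = (116 − 49)/(12) = 67/12. So Q = 16.75 and P = 65.75.

P = 65.75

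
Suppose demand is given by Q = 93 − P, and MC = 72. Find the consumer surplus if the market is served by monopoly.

Inverting demand: P = 93 − Q.
The monopolist equates marginal revenue to marginal cost: 93 − 2Q = 72, so Q = 10.5. From demand, P = 82.5.
CS = ½·(93 − 82.5)·10.5 = 55.125.

CS = 55.125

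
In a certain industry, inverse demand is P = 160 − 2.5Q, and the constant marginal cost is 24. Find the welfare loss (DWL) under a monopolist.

DWL = 924.8

Under competition P = MC = 24, so Q = (160 − 24)/2.5 = 54.4.
A monopolist chooses Q where MR = MC. MR = 160 − 5Q; setting this equal to 24 gives Q = 27.2 and P = 92.
DWL is the triangle between Q = 27.2 and Q = 54.4: ½·(54.4 − 27.2)·(92 − 24) = 924.8.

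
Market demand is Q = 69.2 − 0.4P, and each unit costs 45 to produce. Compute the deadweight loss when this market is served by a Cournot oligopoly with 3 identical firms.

Inverting demand: P = 173 − 2.5Q.
Competitive firms price at marginal cost: P = 45, giving Q = 51.2.
Cournot with 3 identical firms: the symmetric best-response condition is 173 − 10q = 45. Each firm produces q = 12.8, total output Q = 38.4, price P = 77.
DWL is the triangle between Q = 38.4 and Q = 51.2: ½·(51.2 − 38.4)·(77 − 45) = 204.8.

DWL = 204.8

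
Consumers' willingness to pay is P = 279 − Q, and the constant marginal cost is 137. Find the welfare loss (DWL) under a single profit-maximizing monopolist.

Under competition P = MC = 137, so Q = (279 − 137)/1 = 142.
The monopolist equates marginal revenue to marginal cost: 279 − 2Q = 137, so Q = 71. From demand, P = 208.
DWL is the triangle between Q = 71 and Q = 142: ½·(142 − 71)·(208 − 137) = 2520.5.

DWL = 2520.5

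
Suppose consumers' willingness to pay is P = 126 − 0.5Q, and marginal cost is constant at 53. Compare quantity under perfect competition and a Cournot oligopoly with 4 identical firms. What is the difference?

Perfect competition: P = MC = 53, so 126 − 0.5Q = 53 and Q = 146.
With 4 symmetric Cournot firms, each firm's FOC gives 126 − 2.5q = 53, so q = 29.2, Q = 4·29.2 = 116.8, and P = 67.6.
Change in quantity: 116.8 − 146 = −29.2.

Q falls by 29.2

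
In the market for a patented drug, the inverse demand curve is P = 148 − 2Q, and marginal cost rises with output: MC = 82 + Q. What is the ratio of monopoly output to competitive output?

Q_m/Q_c = 0.6

A monopolist chooses Q where MR = MC. MR = 148 − 4Q; setting this equal to 82 + Q gives Q = 13.2 and P = 121.6.
Competitive equilibrium sets price equal to marginal cost: 148 − 2Q = 82 + Q, so Q = 22 and P = 104.
Ratio Q_m/Q_c = 13.2/22 = 0.6.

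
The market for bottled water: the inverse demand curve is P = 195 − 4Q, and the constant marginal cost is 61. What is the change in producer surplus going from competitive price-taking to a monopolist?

Producer surplus rises by 1122.25

Under competition P = MC = 61, so Q = (195 − 61)/4 = 33.5.
PS = (61 − 61)·33.5 = 0.
A monopolist chooses Q where MR = MC. MR = 195 − 8Q; setting this equal to 61 gives Q = 16.75 and P = 128.
PS = (128 − 61)·16.75 = 1122.25.
Change in producer surplus: 1122.25 − 0 = 1122.25.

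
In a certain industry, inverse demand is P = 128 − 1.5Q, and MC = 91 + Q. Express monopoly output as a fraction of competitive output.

Q_m/Q_c = 0.625

A monopolist chooses Q where MR = MC. MR = 128 − 3Q; setting this equal to 91 + Q gives Q = 9.25 and P = 114.125.
Competitive equilibrium sets price equal to marginal cost: 128 − 1.5Q = 91 + Q, so Q = 14.8 and P = 105.8.
Ratio Q_m/Q_c = 9.25/14.8 = 0.625.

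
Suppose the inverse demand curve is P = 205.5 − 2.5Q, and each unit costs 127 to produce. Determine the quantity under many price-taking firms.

Competitive firms price at marginal cost: P = 127, giving Q = 31.4.

Q = 31.4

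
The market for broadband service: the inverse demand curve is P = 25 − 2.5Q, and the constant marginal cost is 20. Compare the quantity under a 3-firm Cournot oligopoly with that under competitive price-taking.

Cournot with 3 identical firms: the symmetric best-response condition is 25 − 10q = 20. Each firm produces q = 0.5, total output Q = 1.5, price P = 21.25.
Competitive firms price at marginal cost: P = 20, giving Q = 2.

Cournot: Q = 1.5; Competition: Q = 2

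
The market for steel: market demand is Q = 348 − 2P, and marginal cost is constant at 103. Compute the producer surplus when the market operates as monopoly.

PS = 2520.5

Inverting demand: P = 174 − 0.5Q.
The monopolist equates marginal revenue to marginal cost: 174 − Q = 103, so Q = 71. From demand, P = 138.5.
PS = (138.5 − 103)·71 = 2520.5.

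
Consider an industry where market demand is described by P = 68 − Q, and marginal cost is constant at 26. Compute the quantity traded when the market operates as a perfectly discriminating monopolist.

Q = 42

Under first-degree price discrimination the firm charges each unit its demand price and produces up to where P = MC, i.e. Q = 42. Consumer surplus is zero; producer surplus equals total surplus.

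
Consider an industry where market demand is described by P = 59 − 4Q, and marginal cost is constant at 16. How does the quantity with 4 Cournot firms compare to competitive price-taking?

Cournot: Q = 8.6; Competition: Q = 10.75

Cournot with 4 identical firms: the symmetric best-response condition is 59 − 20q = 16. Each firm produces q = 2.15, total output Q = 8.6, price P = 24.6.
Under competition P = MC = 16, so Q = (59 − 16)/4 = 10.75.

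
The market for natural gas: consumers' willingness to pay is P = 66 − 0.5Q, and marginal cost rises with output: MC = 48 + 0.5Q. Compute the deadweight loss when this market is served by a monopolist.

DWL = 18

Competitive equilibrium sets price equal to marginal cost: 66 − 0.5Q = 48 + 0.5Q, so Q = 18 and P = 57.
The monopolist equates marginal revenue to marginal cost: 66 − Q = 48 + 0.5Q, so Q = 12. From demand, P = 60.
CS = ½·(66 − 57)·18 = 81; PS = (57·18 − 48·18 − ½·0.5·18²) = 81; TS = 162.
CS = ½·(66 − 60)·12 = 36; PS = (60·12 − 48·12 − ½·0.5·12²) = 108; TS = 144.
DWL = 162 − 144 = 18.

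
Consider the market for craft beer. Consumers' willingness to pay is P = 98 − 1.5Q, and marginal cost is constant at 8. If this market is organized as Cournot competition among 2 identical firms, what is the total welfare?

In a 2-firm Cournot equilibrium, symmetry and the first-order condition give q = (98 − 8)/(4.5) = 20. So Q = 40 and P = 38.
CS = ½·(98 − 38)·40 = 1200; PS = (38 − 8)·40 = 1200; TS = 2400.

TS = 2400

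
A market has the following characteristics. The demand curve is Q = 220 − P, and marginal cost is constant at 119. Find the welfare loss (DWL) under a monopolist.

DWL = 1275.125

Inverting demand: P = 220 − Q.
Competitive firms price at marginal cost: P = 119, giving Q = 101.
Monopoly sets MR = MC: 220 − 2Q = 119 ⇒ Q = 50.5, P = 220 − 50.5 = 169.5.
DWL is the triangle between Q = 50.5 and Q = 101: ½·(101 − 50.5)·(169.5 − 119) = 1275.125.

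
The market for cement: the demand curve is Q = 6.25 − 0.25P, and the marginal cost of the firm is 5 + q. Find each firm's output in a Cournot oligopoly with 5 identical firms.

Inverting demand: P = 25 − 4Q.
Cournot with 5 identical firms: the symmetric best-response condition is 25 − 24q = 5 + q. Each firm produces q = 0.8, total output Q = 4, price P = 9.

q_i = 0.8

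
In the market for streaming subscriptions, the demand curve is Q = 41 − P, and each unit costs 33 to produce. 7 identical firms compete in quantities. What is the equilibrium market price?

P = 34

Inverting demand: P = 41 − Q.
With 7 symmetric Cournot firms, each firm's FOC gives 41 − 8q = 33, so q = 1, Q = 7·1 = 7, and P = 34.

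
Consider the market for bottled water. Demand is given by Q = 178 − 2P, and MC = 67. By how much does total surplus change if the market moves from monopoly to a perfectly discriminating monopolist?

Inverting demand: P = 89 − 0.5Q.
The monopolist equates marginal revenue to marginal cost: 89 − Q = 67, so Q = 22. From demand, P = 78.
CS = ½·(89 − 78)·22 = 121; PS = (78 − 67)·22 = 242; TS = 363.
With perfect price discrimination, output is the efficient level Q = 44 (where demand meets MC), but every buyer pays their willingness to pay: CS = 0 and PS = total surplus.
TS = 484 (equal to competitive TS).
Change in total surplus: 484 − 363 = 121.

TS rises by 121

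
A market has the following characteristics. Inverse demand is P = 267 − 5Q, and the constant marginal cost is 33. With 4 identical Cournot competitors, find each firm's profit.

π_i = 438.048

With 4 symmetric Cournot firms, each firm's FOC gives 267 − 25q = 33, so q = 9.36, Q = 4·9.36 = 37.44, and P = 79.8.
Each firm's profit = (79.8 − 33)·9.36 = 438.048.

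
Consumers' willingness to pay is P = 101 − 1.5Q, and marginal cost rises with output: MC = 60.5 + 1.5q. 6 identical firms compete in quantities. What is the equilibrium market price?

P = 70.625

With 6 symmetric Cournot firms, each firm's FOC gives 101 − 10.5q = 60.5 + 1.5q, so q = 3.375, Q = 6·3.375 = 20.25, and P = 70.625.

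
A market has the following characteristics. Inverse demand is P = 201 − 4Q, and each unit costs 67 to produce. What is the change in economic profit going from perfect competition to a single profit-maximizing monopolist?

Competitive firms price at marginal cost: P = 67, giving Q = 33.5.
Profit = (67 − 67)·33.5 = 0.
Monopoly sets MR = MC: 201 − 8Q = 67 ⇒ Q = 16.75, P = 201 − 4·16.75 = 134.
Profit = (134 − 67)·16.75 = 1122.25.
Change in economic profit: 1122.25 − 0 = 1122.25.

π rises by 1122.25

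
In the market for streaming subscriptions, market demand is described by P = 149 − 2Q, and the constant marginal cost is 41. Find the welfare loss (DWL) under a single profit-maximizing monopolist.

Under competition P = MC = 41, so Q = (149 − 41)/2 = 54.
Monopoly sets MR = MC: 149 − 4Q = 41 ⇒ Q = 27, P = 149 − 2·27 = 95.
DWL is the triangle between Q = 27 and Q = 54: ½·(54 − 27)·(95 − 41) = 729.

DWL = 729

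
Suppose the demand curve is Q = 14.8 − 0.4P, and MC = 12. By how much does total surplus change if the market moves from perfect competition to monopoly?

Inverting demand: P = 37 − 2.5Q.
Perfect competition: P = MC = 12, so 37 − 2.5Q = 12 and Q = 10.
CS = ½·(37 − 12)·10 = 125; PS = (12 − 12)·10 = 0; TS = 125.
Monopoly sets MR = MC: 37 − 5Q = 12 ⇒ Q = 5, P = 37 − 2.5·5 = 24.5.
CS = ½·(37 − 24.5)·5 = 31.25; PS = (24.5 − 12)·5 = 62.5; TS = 93.75.
Change in total surplus: 93.75 − 125 = −31.25.

TS falls by 31.25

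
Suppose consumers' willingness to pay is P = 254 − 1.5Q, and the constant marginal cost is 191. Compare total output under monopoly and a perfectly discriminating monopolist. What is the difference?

Monopoly sets MR = MC: 254 − 3Q = 191 ⇒ Q = 21, P = 254 − 1.5·21 = 222.5.
Under first-degree price discrimination the firm charges each unit its demand price and produces up to where P = MC, i.e. Q = 42. Consumer surplus is zero; producer surplus equals total surplus.
Change in total output: 42 − 21 = 21.

Total output rises by 21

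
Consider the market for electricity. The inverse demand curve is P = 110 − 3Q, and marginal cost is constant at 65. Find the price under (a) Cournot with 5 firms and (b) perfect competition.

Cournot: P = 72.5; Competition: P = 65

Cournot with 5 identical firms: the symmetric best-response condition is 110 − 18q = 65. Each firm produces q = 2.5, total output Q = 12.5, price P = 72.5.
Under competition P = MC = 65, so Q = (110 − 65)/3 = 15.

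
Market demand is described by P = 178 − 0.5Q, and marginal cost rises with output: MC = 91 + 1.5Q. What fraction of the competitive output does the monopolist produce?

Q_m/Q_c = 0.8

Monopoly sets MR = MC: 178 − Q = 91 + 1.5Q ⇒ Q = 34.8, P = 178 − 0.5·34.8 = 160.6.
Competitive equilibrium sets price equal to marginal cost: 178 − 0.5Q = 91 + 1.5Q, so Q = 43.5 and P = 156.25.
Ratio Q_m/Q_c = 34.8/43.5 = 0.8.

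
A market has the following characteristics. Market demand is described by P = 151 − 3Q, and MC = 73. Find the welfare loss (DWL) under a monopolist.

DWL = 253.5

Perfect competition: P = MC = 73, so 151 − 3Q = 73 and Q = 26.
Monopoly sets MR = MC: 151 − 6Q = 73 ⇒ Q = 13, P = 151 − 3·13 = 112.
DWL is the triangle between Q = 13 and Q = 26: ½·(26 − 13)·(112 − 73) = 253.5.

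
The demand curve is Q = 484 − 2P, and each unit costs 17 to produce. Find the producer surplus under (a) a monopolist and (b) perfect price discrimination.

Monopoly: PS = 25312.5; Perfect PD: PS = 50625

Inverting demand: P = 242 − 0.5Q.
Monopoly sets MR = MC: 242 − Q = 17 ⇒ Q = 225, P = 242 − 0.5·225 = 129.5.
PS = (129.5 − 17)·225 = 25312.5.
With perfect price discrimination, output is the efficient level Q = 450 (where demand meets MC), but every buyer pays their willingness to pay: CS = 0 and PS = total surplus.
PS = ½·(242 − 17)·450 = 50625.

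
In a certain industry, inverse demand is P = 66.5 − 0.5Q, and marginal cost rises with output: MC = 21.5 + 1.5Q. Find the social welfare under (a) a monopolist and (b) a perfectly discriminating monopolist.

Monopoly: TS = 486; Perfect PD: TS = 506.25

A monopolist chooses Q where MR = MC. MR = 66.5 − Q; setting this equal to 21.5 + 1.5Q gives Q = 18 and P = 57.5.
CS = ½·(66.5 − 57.5)·18 = 81; PS = (57.5·18 − 21.5·18 − ½·1.5·18²) = 405; TS = 486.
Under first-degree price discrimination the firm charges each unit its demand price and produces up to where P = MC, i.e. Q = 22.5. Consumer surplus is zero; producer surplus equals total surplus.
TS = 506.25 (equal to competitive TS).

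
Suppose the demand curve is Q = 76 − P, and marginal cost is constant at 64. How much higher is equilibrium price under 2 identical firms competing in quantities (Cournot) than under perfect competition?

P rises by 4

Inverting demand: P = 76 − Q.
Competitive firms price at marginal cost: P = 64, giving Q = 12.
Cournot with 2 identical firms: the symmetric best-response condition is 76 − 3q = 64. Each firm produces q = 4, total output Q = 8, price P = 68.
Change in equilibrium price: 68 − 64 = 4.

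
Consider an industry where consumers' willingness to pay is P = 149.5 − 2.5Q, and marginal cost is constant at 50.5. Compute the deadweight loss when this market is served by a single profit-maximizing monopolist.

Under competition P = MC = 50.5, so Q = (149.5 − 50.5)/2.5 = 39.6.
A monopolist chooses Q where MR = MC. MR = 149.5 − 5Q; setting this equal to 50.5 gives Q = 19.8 and P = 100.
DWL is the triangle between Q = 19.8 and Q = 39.6: ½·(39.6 − 19.8)·(100 − 50.5) = 490.05.

DWL = 490.05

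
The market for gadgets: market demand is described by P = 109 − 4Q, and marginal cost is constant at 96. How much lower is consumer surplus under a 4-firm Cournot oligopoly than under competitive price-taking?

Perfect competition: P = MC = 96, so 109 − 4Q = 96 and Q = 3.25.
CS = ½·(109 − 96)·3.25 = 21.125.
In a 4-firm Cournot equilibrium, symmetry and the first-order condition give q = (109 − 96)/(20) = 0.65. So Q = 2.6 and P = 98.6.
CS = ½·(109 − 98.6)·2.6 = 13.52.
Change in consumer surplus: 13.52 − 21.125 = −7.605.

Consumer surplus falls by 7.605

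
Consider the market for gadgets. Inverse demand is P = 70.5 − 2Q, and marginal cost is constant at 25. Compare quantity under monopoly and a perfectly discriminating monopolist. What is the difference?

Q rises by 11.375

Monopoly sets MR = MC: 70.5 − 4Q = 25 ⇒ Q = 11.375, P = 70.5 − 2·11.375 = 47.75.
Under first-degree price discrimination the firm charges each unit its demand price and produces up to where P = MC, i.e. Q = 22.75. Consumer surplus is zero; producer surplus equals total surplus.
Change in quantity: 22.75 − 11.375 = 11.375.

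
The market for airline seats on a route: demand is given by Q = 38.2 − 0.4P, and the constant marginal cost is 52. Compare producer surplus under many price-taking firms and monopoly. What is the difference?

Inverting demand: P = 95.5 − 2.5Q.
Competitive firms price at marginal cost: P = 52, giving Q = 17.4.
PS = (52 − 52)·17.4 = 0.
A monopolist chooses Q where MR = MC. MR = 95.5 − 5Q; setting this equal to 52 gives Q = 8.7 and P = 73.75.
PS = (73.75 − 52)·8.7 = 189.225.
Change in producer surplus: 189.225 − 0 = 189.225.

PS rises by 189.225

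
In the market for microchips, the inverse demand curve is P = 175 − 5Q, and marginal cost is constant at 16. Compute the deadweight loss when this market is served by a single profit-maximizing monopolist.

DWL = 632.025

Perfect competition: P = MC = 16, so 175 − 5Q = 16 and Q = 31.8.
A monopolist chooses Q where MR = MC. MR = 175 − 10Q; setting this equal to 16 gives Q = 15.9 and P = 95.5.
DWL is the triangle between Q = 15.9 and Q = 31.8: ½·(31.8 − 15.9)·(95.5 − 16) = 632.025.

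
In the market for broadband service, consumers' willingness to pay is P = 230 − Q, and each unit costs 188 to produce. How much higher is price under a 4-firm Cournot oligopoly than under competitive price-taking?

Price rises by 8.4

Under competition P = MC = 188, so Q = (230 − 188)/1 = 42.
With 4 symmetric Cournot firms, each firm's FOC gives 230 − 5q = 188, so q = 8.4, Q = 4·8.4 = 33.6, and P = 196.4.
Change in price: 196.4 − 188 = 8.4.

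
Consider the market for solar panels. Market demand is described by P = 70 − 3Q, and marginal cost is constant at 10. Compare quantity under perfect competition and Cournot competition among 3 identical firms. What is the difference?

Perfect competition: P = MC = 10, so 70 − 3Q = 10 and Q = 20.
Cournot with 3 identical firms: the symmetric best-response condition is 70 − 12q = 10. Each firm produces q = 5, total output Q = 15, price P = 25.
Change in quantity: 15 − 20 = −5.

Quantity falls by 5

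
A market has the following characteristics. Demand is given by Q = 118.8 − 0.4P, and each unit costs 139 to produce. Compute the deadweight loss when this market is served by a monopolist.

DWL = 1248.2

Inverting demand: P = 297 − 2.5Q.
Competitive firms price at marginal cost: P = 139, giving Q = 63.2.
A monopolist chooses Q where MR = MC. MR = 297 − 5Q; setting this equal to 139 gives Q = 31.6 and P = 218.
DWL is the triangle between Q = 31.6 and Q = 63.2: ½·(63.2 − 31.6)·(218 − 139) = 1248.2.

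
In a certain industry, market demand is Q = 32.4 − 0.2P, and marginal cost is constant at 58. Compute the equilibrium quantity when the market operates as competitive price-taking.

Inverting demand: P = 162 − 5Q.
Under competition P = MC = 58, so Q = (162 − 58)/5 = 20.8.

Q = 20.8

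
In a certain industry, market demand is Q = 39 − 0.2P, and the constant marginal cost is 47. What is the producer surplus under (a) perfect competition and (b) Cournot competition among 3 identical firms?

Inverting demand: P = 195 − 5Q.
Under competition P = MC = 47, so Q = (195 − 47)/5 = 29.6.
PS = (47 − 47)·29.6 = 0.
Cournot with 3 identical firms: the symmetric best-response condition is 195 − 20q = 47. Each firm produces q = 7.4, total output Q = 22.2, price P = 84.
PS = (84 − 47)·22.2 = 821.4.

Competition: PS = 0; Cournot: PS = 821.4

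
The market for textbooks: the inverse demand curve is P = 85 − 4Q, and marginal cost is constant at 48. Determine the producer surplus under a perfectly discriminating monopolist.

PS = 171.125

A perfectly discriminating monopolist sells every unit with P(Q) ≥ MC(Q), so output equals the competitive quantity Q = 9.25. Each buyer pays their reservation price, so CS = 0 and the firm captures all surplus.
PS = ½·(85 − 48)·9.25 = 171.125.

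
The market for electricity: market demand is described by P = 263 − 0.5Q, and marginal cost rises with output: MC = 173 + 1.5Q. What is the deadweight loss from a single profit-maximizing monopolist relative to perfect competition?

DWL = 81

Under competition P = MC: 263 − 0.5Q = 173 + 1.5Q ⇒ Q = 45, P = 240.5.
The monopolist equates marginal revenue to marginal cost: 263 − Q = 173 + 1.5Q, so Q = 36. From demand, P = 245.
CS = ½·(263 − 240.5)·45 = 506.25; PS = (240.5·45 − 173·45 − ½·1.5·45²) = 1518.75; TS = 2025.
CS = ½·(263 − 245)·36 = 324; PS = (245·36 − 173·36 − ½·1.5·36²) = 1620; TS = 1944.
DWL = 2025 − 1944 = 81.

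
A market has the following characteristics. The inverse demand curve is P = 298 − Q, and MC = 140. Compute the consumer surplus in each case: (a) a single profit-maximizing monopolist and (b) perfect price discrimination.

Monopoly: CS = 3120.5; Perfect PD: CS = 0

The monopolist equates marginal revenue to marginal cost: 298 − 2Q = 140, so Q = 79. From demand, P = 219.
CS = ½·(298 − 219)·79 = 3120.5.
Under first-degree price discrimination the firm charges each unit its demand price and produces up to where P = MC, i.e. Q = 158. Consumer surplus is zero; producer surplus equals total surplus.
CS = 0.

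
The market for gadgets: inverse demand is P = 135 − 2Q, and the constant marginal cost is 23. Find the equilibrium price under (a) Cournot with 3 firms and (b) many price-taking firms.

Cournot: P = 51; Competition: P = 23

In a 3-firm Cournot equilibrium, symmetry and the first-order condition give q = (135 − 23)/(8) = 14. So Q = 42 and P = 51.
Competitive firms price at marginal cost: P = 23, giving Q = 56.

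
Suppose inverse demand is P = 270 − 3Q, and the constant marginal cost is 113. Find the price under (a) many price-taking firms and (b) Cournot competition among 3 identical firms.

Perfect competition: P = MC = 113, so 270 − 3Q = 113 and Q = 157/3.
In a 3-firm Cournot equilibrium, symmetry and the first-order condition give q = (270 − 113)/(12) = 157/12. So Q = 39.25 and P = 152.25.

Competition: P = 113; Cournot: P = 152.25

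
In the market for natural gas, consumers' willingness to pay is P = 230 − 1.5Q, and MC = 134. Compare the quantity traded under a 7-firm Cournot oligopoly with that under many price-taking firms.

Cournot: Q = 56; Competition: Q = 64

In a 7-firm Cournot equilibrium, symmetry and the first-order condition give q = (230 − 134)/(12) = 8. So Q = 56 and P = 146.
Competitive firms price at marginal cost: P = 134, giving Q = 64.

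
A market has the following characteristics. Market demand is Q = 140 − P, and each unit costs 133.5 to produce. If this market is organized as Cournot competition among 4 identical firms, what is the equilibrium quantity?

Inverting demand: P = 140 − Q.
Cournot with 4 identical firms: the symmetric best-response condition is 140 − 5q = 133.5. Each firm produces q = 1.3, total output Q = 5.2, price P = 134.8.

Q = 5.2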